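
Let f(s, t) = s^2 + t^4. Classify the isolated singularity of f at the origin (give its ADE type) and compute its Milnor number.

Type A_3, Milnor number mu = 3.

The Hessian of f at 0 is [[2, 0], [0, 0]] with rank 1, so corank 1. A Groebner basis of the Jacobian ideal J(f) in C{s,t} is {t^3, s}; counting standard monomials gives mu = 3. Corank 1: A-series; mu = 3 gives A_3.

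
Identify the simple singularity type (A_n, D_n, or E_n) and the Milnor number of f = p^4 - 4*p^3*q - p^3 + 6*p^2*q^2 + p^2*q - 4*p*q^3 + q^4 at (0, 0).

Type D_5, Milnor number mu = 5.

The Hessian of f at 0 has rank 0. Corank 2; j^3 = -p^2*(p - q) has shape L^2 M (L != M), so D-series; mu = 5 gives D_5.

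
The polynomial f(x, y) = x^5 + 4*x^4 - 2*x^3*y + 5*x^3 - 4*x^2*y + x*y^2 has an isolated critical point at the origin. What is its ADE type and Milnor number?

Type D_{4}, Milnor number mu = 4.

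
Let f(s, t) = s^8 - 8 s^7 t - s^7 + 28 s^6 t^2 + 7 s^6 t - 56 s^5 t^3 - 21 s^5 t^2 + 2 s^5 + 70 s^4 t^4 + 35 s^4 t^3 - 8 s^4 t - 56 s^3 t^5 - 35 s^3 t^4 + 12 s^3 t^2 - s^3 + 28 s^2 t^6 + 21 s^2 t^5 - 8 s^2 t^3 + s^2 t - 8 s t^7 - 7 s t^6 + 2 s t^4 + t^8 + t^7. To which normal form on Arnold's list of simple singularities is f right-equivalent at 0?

D9

The Hessian of f at 0 has rank 0. Corank 2; j^3 = -s^2*(s - t) has shape L^2 M (L != M), so D-series; mu = 9 gives D_9.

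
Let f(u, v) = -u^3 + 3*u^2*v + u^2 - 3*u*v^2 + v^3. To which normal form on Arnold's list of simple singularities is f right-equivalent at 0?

The Hessian of f at 0 has rank 1. Corank 1: A-series; mu = 2 gives A_2.

A_{2}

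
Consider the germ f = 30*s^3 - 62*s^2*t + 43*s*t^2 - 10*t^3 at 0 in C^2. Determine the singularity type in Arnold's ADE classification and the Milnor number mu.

The Hessian of f at 0 is [[0, 0], [0, 0]] with rank 0, so corank 2. A Groebner basis of the Jacobian ideal J(f) in C{s,t} is {t^3, s^2 - 11*t^2/26, s*t - 17*t^2/26}; counting standard monomials gives mu = 4. Corank 2; j^3 = (3*s - 2*t)*(10*s^2 - 14*s*t + 5*t^2) splits into three distinct lines over C (the quadratic factor has nonzero discriminant), so D_4.

Type D4, Milnor number mu = 4.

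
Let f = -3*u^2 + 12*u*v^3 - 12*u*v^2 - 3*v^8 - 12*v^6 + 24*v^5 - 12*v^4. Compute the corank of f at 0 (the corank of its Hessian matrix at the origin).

1

Hessian at 0 has rank 1.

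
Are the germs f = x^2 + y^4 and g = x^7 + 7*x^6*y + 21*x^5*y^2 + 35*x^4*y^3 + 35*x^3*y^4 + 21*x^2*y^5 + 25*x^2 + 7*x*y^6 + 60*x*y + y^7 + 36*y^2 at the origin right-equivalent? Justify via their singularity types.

No.

The Hessian of f at 0 has rank 1. Corank 1: A-series; mu = 3 gives A_3. The Hessian of g at 0 has rank 1. Corank 1: A-series; mu = 6 gives A_6. f is A_3 but g is A_6, hence not right-equivalent.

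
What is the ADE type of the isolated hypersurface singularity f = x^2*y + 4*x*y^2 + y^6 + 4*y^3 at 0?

The Hessian of f at 0 is [[0, 0], [0, 0]] with rank 0, so corank 2. A Groebner basis of the Jacobian ideal J(f) in C{x,y} is {x^2/6 + y^5 - 2*y^2/3, x^3 + 8*y^3, x*y + 2*y^2}; counting standard monomials gives mu = 7. Corank 2; j^3 = y*(x + 2*y)^2 has shape L^2 M (L != M), so D-series; mu = 7 gives D_7.

D7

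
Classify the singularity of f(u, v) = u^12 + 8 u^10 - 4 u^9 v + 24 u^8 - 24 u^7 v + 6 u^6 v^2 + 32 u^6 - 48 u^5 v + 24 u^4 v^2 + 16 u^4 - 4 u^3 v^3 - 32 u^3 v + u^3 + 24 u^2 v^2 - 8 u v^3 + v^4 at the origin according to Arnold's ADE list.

E_{6}

The Hessian of f at 0 is [[0, 0], [0, 0]] with rank 0, so corank 2. A Groebner basis of the Jacobian ideal J(f) in C{u,v} is {v^4, u*v^2 - v^3/6, u^2}; counting standard monomials gives mu = 6. Corank 2; j^3 = u^3 is a perfect cube, so E-series; the 4-jet and mu = 6 give E_6.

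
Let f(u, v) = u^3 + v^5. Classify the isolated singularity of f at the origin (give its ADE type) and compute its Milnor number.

The Hessian of f at 0 has rank 0. Corank 2; j^3 = u^3 is a perfect cube, so E-series; the 5-jet and mu = 8 give E_8.

Type E8, Milnor number mu = 8.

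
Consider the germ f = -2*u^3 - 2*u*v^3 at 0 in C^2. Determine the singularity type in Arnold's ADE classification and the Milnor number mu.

The Hessian of f at 0 has rank 0. Corank 2; j^3 = -2*u^3 is a perfect cube, so E-series; the 4-jet and mu = 7 give E_7.

Type E_7, Milnor number mu = 7.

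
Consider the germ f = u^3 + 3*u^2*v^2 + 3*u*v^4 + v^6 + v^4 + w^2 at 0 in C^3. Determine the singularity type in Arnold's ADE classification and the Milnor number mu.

The Hessian of f at 0 has rank 1. Corank 2; j^3 = u^3 is a perfect cube, so E-series; the 4-jet and mu = 6 give E_6.

Type E6, Milnor number mu = 6.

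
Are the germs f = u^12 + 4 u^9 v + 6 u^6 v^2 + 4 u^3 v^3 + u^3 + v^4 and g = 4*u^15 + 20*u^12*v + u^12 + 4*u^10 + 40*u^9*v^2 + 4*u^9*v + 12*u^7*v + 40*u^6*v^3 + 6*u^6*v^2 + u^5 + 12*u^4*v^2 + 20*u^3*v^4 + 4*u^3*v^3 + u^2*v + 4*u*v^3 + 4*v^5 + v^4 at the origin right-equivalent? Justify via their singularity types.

No.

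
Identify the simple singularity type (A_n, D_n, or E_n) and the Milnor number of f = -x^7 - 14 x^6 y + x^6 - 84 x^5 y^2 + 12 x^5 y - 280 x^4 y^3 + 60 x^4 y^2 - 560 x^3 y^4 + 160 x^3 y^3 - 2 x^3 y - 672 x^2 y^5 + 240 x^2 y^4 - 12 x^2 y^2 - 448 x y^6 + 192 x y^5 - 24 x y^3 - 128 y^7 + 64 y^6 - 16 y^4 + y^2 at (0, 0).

Type A_6, Milnor number mu = 6.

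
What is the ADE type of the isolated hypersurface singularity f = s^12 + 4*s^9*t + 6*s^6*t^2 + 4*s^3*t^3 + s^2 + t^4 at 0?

A3

The Hessian of f at 0 has rank 1. Corank 1: A-series; mu = 3 gives A_3.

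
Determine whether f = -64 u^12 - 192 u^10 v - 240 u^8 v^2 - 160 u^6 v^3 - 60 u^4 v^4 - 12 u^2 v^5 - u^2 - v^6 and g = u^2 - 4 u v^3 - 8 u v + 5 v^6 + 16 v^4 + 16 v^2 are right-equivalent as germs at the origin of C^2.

Yes.

The Hessian of f at 0 is [[-2, 0], [0, 0]] with rank 1, so corank 1. A Groebner basis of the Jacobian ideal J(f) in C{u,v} is {v^5, u}; counting standard monomials gives mu = 5. Corank 1: A-series; mu = 5 gives A_5. The Hessian of g at 0 is [[2, -8], [-8, 32]] with rank 1, so corank 1. A Groebner basis of the Jacobian ideal J(g) in C{u,v} is {u*v^2 - 2*u + 8*v, -u/2 + v^3 + 2*v, u^2 - 8*u*v + 16*v^2}; counting standard monomials gives mu = 5. Corank 1: A-series; mu = 5 gives A_5. Both have type A_5, hence right-equivalent.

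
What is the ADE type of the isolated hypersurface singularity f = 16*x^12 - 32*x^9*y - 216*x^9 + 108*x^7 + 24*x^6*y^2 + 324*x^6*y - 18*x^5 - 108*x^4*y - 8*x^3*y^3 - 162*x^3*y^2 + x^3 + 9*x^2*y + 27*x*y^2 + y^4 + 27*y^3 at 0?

E6

The Hessian of f at 0 has rank 0. Corank 2; j^3 = (x + 3*y)^3 is a perfect cube, so E-series; the 4-jet and mu = 6 give E_6.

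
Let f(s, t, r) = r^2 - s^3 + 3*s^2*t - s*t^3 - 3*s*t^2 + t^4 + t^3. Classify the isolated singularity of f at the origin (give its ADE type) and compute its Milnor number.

Type E7, Milnor number mu = 7.

The Hessian of f at 0 has rank 1. Corank 2; j^3 = -(s - t)^3 is a perfect cube, so E-series; the 4-jet and mu = 7 give E_7.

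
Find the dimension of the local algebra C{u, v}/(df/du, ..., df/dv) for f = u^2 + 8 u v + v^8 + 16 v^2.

7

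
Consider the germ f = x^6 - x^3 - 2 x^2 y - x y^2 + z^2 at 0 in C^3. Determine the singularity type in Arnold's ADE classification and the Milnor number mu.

The Hessian of f at 0 is [[0, 0, 0], [0, 0, 0], [0, 0, 2]] with rank 1, so corank 2. A Groebner basis of the Jacobian ideal J(f) in C{x,y,z} is {x*y/6 + y^5 + y^2/6, x*y^2 + y^3, x^2 + x*y, z}; counting standard monomials gives mu = 7. Corank 2; j^3 = -x*(x + y)^2 has shape L^2 M (L != M), so D-series; mu = 7 gives D_7.

Type D_7, Milnor number mu = 7.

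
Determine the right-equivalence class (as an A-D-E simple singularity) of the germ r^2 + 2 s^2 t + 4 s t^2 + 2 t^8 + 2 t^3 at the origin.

D9

The Hessian of f at 0 has rank 1. Corank 2; j^3 = 2*t*(s + t)^2 has shape L^2 M (L != M), so D-series; mu = 9 gives D_9.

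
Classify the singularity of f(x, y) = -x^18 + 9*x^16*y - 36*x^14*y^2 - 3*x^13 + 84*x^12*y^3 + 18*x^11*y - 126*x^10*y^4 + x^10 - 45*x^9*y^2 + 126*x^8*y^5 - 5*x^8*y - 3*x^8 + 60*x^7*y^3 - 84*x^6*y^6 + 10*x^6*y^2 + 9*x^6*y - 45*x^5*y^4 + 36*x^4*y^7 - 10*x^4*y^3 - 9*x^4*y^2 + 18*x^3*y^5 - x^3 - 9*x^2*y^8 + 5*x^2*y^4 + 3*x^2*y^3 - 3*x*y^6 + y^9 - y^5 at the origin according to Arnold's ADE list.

The Hessian of f at 0 is [[0, 0], [0, 0]] with rank 0, so corank 2. A Groebner basis of the Jacobian ideal J(f) in C{x,y} is {-x^2/2 + x*y^3, y^4, x^3, x^2*y}; counting standard monomials gives mu = 8. Corank 2; j^3 = -x^3 is a perfect cube, so E-series; the 5-jet and mu = 8 give E_8.

E8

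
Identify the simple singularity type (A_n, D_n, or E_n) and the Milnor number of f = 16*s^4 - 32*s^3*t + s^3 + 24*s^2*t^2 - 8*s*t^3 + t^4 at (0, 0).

Type E_{6}, Milnor number mu = 6.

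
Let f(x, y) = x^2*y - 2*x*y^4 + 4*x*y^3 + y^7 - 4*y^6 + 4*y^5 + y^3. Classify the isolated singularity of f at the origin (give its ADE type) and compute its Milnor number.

The Hessian of f at 0 has rank 0. Corank 2; j^3 = y*(x^2 + y^2) splits into three distinct lines over C (the quadratic factor has nonzero discriminant), so D_4.

Type D_4, Milnor number mu = 4.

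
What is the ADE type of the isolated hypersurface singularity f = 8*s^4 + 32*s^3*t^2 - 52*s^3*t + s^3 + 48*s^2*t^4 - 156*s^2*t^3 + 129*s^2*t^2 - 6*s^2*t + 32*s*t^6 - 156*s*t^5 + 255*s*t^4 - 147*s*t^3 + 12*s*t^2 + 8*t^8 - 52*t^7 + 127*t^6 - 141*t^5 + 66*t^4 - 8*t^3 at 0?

E_7

The Hessian of f at 0 has rank 0. Corank 2; j^3 = (s - 2*t)^3 is a perfect cube, so E-series; the 4-jet and mu = 7 give E_7.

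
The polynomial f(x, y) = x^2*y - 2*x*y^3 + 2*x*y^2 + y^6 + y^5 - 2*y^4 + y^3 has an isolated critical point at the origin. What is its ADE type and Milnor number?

Type D_7, Milnor number mu = 7.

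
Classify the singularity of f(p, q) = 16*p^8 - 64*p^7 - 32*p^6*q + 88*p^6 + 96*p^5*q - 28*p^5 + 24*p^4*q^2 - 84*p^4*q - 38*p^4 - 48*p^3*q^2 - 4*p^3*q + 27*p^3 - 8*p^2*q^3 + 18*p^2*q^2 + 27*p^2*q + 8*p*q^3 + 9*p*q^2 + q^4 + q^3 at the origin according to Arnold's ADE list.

E_6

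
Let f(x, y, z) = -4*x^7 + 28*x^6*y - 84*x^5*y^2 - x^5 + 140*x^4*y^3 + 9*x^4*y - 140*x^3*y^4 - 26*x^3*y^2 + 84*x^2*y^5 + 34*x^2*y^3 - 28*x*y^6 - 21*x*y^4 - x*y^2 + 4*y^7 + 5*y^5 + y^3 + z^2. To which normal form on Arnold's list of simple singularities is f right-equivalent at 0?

D_6

The Hessian of f at 0 has rank 1. Corank 2; j^3 = -y^2*(x - y) has shape L^2 M (L != M), so D-series; mu = 6 gives D_6.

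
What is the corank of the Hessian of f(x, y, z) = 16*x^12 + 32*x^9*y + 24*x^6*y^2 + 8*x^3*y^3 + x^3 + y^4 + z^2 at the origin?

Hessian at 0 has rank 1.

2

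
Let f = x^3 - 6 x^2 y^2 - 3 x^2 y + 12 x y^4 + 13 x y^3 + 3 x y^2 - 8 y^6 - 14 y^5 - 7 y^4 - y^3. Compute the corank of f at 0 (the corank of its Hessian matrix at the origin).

The Hessian at 0 is [[0, 0], [0, 0]] of rank 0; hence corank 2.

2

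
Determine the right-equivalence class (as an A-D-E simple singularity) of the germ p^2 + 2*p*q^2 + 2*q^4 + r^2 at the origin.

A3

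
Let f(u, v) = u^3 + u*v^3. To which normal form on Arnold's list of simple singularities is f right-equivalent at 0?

E7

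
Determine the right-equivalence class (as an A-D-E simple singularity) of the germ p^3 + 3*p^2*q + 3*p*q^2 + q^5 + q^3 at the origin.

The Hessian of f at 0 has rank 0. Corank 2; j^3 = (p + q)^3 is a perfect cube, so E-series; the 5-jet and mu = 8 give E_8.

E_8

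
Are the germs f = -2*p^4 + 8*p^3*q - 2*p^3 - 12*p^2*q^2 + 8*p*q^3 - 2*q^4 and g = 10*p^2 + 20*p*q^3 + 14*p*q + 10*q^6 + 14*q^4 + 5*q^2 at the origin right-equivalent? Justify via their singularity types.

The Hessian of f at 0 has rank 0. Corank 2; j^3 = -2*p^3 is a perfect cube, so E-series; the 4-jet and mu = 6 give E_6. The Hessian of g at 0 has rank 2. Corank 0: nondegenerate Morse point, so A_1. f is E_6 but g is A_1, hence not right-equivalent.

No.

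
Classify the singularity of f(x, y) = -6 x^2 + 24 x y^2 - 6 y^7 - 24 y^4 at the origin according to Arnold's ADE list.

A6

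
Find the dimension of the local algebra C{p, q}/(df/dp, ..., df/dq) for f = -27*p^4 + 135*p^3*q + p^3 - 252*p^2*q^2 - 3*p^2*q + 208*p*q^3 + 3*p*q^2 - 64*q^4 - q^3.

The Hessian of f at 0 is [[0, 0], [0, 0]] with rank 0, so corank 2. A Groebner basis of the Jacobian ideal J(f) in C{p,q} is {p^2/3 - 2*p*q/3 + q^4 + q^3/9 + q^2/3, p^3 - 7*p^2/3 + 14*p*q/3 - 16*q^3/9 - 7*q^2/3, p^2*q - 13*p^2/9 + 26*p*q/9 - 40*q^3/27 - 13*q^2/9, -2*p^2/3 + p*q^2 + 4*p*q/3 - 11*q^3/9 - 2*q^2/3}; counting standard monomials gives mu = 7. Corank 2; j^3 = (p - q)^3 is a perfect cube, so E-series; the 4-jet and mu = 7 give E_7.

7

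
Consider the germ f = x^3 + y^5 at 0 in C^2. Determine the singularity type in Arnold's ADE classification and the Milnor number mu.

Type E_8, Milnor number mu = 8.

The Hessian of f at 0 is [[0, 0], [0, 0]] with rank 0, so corank 2. A Groebner basis of the Jacobian ideal J(f) in C{x,y} is {y^4, x^2}; counting standard monomials gives mu = 8. Corank 2; j^3 = x^3 is a perfect cube, so E-series; the 5-jet and mu = 8 give E_8.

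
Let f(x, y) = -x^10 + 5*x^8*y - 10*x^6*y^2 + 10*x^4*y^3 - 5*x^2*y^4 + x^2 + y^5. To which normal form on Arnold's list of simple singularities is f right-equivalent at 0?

A4

The Hessian of f at 0 has rank 1. Corank 1: A-series; mu = 4 gives A_4.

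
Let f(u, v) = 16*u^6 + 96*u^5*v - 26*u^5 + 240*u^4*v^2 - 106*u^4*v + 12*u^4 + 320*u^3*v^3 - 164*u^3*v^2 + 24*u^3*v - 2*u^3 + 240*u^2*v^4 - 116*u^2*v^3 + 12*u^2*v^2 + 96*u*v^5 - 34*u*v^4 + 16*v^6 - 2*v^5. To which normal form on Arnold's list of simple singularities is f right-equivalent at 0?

E_8

The Hessian of f at 0 is [[0, 0], [0, 0]] with rank 0, so corank 2. A Groebner basis of the Jacobian ideal J(f) in C{u,v} is {-u^2/32 + u*v^3 + u*v^2/8, u^2/8 - u*v^2/2 + v^4, u^3, u^2*v - u^2/8 + u*v^2/2}; counting standard monomials gives mu = 8. Corank 2; j^3 = -2*u^3 is a perfect cube, so E-series; the 5-jet and mu = 8 give E_8.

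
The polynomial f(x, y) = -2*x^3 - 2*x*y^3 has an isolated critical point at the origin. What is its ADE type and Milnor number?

The Hessian of f at 0 has rank 0. Corank 2; j^3 = -2*x^3 is a perfect cube, so E-series; the 4-jet and mu = 7 give E_7.

Type E_{7}, Milnor number mu = 7.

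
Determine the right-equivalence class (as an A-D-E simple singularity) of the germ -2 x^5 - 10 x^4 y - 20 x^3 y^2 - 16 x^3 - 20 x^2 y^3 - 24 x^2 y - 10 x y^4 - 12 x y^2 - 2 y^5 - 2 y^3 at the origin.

The Hessian of f at 0 is [[0, 0], [0, 0]] with rank 0, so corank 2. A Groebner basis of the Jacobian ideal J(f) in C{x,y} is {y^5, x*y^3 + 5*y^4/8, x^2 + x*y + y^2/4}; counting standard monomials gives mu = 8. Corank 2; j^3 = -2*(2*x + y)^3 is a perfect cube, so E-series; the 5-jet and mu = 8 give E_8.

E_{8}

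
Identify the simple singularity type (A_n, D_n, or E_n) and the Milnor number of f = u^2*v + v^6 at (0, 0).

Type D_7, Milnor number mu = 7.

The Hessian of f at 0 has rank 0. Corank 2; j^3 = u^2*v has shape L^2 M (L != M), so D-series; mu = 7 gives D_7.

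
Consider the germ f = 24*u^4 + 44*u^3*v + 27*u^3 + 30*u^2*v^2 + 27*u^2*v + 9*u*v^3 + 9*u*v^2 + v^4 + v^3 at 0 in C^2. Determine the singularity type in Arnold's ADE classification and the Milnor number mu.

The Hessian of f at 0 is [[0, 0], [0, 0]] with rank 0, so corank 2. A Groebner basis of the Jacobian ideal J(f) in C{u,v} is {19683*u^2/4 + 6561*u*v/2 + v^4 + 27*v^3/4 + 2187*v^2/4, u^3 + 135*u^2/4 + 45*u*v/2 + v^3/12 + 15*v^2/4, u^2*v - 243*u^2/4 - 81*u*v/2 - 7*v^3/36 - 27*v^2/4, 81*u^2 + u*v^2 + 54*u*v + 4*v^3/9 + 9*v^2}; counting standard monomials gives mu = 7. Corank 2; j^3 = (3*u + v)^3 is a perfect cube, so E-series; the 4-jet and mu = 7 give E_7.

Type E_{7}, Milnor number mu = 7.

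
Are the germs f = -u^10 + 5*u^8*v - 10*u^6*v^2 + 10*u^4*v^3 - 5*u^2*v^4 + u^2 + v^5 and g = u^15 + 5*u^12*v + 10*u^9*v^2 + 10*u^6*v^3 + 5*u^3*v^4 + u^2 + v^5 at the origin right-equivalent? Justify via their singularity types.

Yes.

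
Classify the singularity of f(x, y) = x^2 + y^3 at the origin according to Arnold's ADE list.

A_{2}

The Hessian of f at 0 is [[2, 0], [0, 0]] with rank 1, so corank 1. A Groebner basis of the Jacobian ideal J(f) in C{x,y} is {y^2, x}; counting standard monomials gives mu = 2. Corank 1: A-series; mu = 2 gives A_2.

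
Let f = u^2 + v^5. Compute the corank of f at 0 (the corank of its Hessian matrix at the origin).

1

The Hessian at 0 is [[2, 0], [0, 0]] of rank 1; hence corank 1.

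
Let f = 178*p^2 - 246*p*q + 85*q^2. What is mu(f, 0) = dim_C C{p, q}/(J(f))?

The Hessian of f at 0 has rank 2. Corank 0: nondegenerate Morse point, so A_1.

1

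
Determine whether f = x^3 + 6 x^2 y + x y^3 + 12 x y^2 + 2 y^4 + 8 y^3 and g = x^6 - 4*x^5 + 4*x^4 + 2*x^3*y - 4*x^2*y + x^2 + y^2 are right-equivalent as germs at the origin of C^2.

The Hessian of f at 0 has rank 0. Corank 2; j^3 = (x + 2*y)^3 is a perfect cube, so E-series; the 4-jet and mu = 7 give E_7. The Hessian of g at 0 has rank 2. Corank 0: nondegenerate Morse point, so A_1. f is E_7 but g is A_1, hence not right-equivalent.

No.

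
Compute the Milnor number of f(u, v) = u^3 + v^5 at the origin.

8

The Hessian of f at 0 is [[0, 0], [0, 0]] with rank 0, so corank 2. A Groebner basis of the Jacobian ideal J(f) in C{u,v} is {v^4, u^2}; counting standard monomials gives mu = 8. Corank 2; j^3 = u^3 is a perfect cube, so E-series; the 5-jet and mu = 8 give E_8.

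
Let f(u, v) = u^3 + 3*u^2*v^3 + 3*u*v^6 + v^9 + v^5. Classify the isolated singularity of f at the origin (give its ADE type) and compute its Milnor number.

Type E_8, Milnor number mu = 8.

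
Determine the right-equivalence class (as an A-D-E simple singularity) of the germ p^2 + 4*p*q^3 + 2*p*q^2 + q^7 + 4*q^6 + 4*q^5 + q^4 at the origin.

A_{6}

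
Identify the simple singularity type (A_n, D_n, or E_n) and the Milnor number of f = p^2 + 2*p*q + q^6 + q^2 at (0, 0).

Type A_{5}, Milnor number mu = 5.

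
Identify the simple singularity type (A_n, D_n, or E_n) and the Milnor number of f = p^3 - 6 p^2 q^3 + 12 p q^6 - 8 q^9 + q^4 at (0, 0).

Type E_6, Milnor number mu = 6.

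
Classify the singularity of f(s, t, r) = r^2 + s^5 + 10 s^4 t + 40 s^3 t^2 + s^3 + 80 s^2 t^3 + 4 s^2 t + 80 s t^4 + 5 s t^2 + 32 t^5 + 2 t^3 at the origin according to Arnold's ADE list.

D6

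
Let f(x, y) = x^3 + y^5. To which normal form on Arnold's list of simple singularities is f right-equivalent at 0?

E_{8}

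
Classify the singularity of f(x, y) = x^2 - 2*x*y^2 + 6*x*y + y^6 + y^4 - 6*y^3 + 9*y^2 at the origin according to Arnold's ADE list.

A_5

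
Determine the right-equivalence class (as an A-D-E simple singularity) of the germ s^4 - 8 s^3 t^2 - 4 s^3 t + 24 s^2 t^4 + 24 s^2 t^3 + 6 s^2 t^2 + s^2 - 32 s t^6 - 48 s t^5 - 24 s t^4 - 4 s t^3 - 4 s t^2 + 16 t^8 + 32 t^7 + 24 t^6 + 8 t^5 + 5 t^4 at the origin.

The Hessian of f at 0 is [[2, 0], [0, 0]] with rank 1, so corank 1. A Groebner basis of the Jacobian ideal J(f) in C{s,t} is {s^2, s*t, -s/2 + t^2}; counting standard monomials gives mu = 3. Corank 1: A-series; mu = 3 gives A_3.

A_3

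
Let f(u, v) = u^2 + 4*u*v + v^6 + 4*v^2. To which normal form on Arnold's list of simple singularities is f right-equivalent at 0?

A_5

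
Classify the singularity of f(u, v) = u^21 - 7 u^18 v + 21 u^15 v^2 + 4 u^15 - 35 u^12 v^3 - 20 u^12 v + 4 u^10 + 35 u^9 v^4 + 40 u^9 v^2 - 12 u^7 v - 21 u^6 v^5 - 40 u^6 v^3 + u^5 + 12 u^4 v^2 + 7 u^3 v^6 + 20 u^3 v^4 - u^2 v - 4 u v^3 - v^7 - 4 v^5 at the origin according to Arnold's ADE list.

D_{8}

The Hessian of f at 0 is [[0, 0], [0, 0]] with rank 0, so corank 2. A Groebner basis of the Jacobian ideal J(f) in C{u,v} is {u^2*v^2 + 4*u^2/7 + 8*u*v^2/7, u^3 - 8*u^2/7 - 16*u*v^2/7, u*v/2 + v^3}; counting standard monomials gives mu = 8. Corank 2; j^3 = -u^2*v has shape L^2 M (L != M), so D-series; mu = 8 gives D_8.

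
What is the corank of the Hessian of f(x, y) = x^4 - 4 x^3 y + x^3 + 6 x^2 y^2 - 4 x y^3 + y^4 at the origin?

Hessian at 0 has rank 0.

2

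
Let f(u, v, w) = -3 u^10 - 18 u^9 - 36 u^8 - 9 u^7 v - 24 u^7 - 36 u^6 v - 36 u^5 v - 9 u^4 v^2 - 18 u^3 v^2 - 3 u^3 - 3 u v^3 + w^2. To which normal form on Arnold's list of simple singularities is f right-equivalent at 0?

E_7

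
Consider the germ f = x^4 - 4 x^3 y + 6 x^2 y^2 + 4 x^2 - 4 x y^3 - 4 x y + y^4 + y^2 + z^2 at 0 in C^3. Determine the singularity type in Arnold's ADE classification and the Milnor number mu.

Type A_{3}, Milnor number mu = 3.

The Hessian of f at 0 is [[8, -4, 0], [-4, 2, 0], [0, 0, 2]] with rank 2, so corank 1. A Groebner basis of the Jacobian ideal J(f) in C{x,y,z} is {y^3, x - y/2, z}; counting standard monomials gives mu = 3. Corank 1: A-series; mu = 3 gives A_3.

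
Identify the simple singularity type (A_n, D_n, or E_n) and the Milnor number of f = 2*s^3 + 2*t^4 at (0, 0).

Type E_6, Milnor number mu = 6.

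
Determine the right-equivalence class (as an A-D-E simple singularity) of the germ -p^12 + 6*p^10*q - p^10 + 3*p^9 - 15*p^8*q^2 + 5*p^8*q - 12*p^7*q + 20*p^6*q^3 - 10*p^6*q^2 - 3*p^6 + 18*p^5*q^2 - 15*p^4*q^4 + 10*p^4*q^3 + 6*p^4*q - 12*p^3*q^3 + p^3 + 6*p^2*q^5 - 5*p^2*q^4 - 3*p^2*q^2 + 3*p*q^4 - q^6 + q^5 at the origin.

The Hessian of f at 0 has rank 0. Corank 2; j^3 = p^3 is a perfect cube, so E-series; the 5-jet and mu = 8 give E_8.

E_{8}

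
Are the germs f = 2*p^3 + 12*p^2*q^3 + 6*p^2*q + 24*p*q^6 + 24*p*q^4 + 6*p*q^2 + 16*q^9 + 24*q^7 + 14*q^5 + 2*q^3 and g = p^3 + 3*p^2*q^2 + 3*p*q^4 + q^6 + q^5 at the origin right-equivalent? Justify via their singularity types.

Yes.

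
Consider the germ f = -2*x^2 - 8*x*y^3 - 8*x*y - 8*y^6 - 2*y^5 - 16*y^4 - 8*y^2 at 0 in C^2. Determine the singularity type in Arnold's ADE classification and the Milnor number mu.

Type A_4, Milnor number mu = 4.

The Hessian of f at 0 has rank 1. Corank 1: A-series; mu = 4 gives A_4.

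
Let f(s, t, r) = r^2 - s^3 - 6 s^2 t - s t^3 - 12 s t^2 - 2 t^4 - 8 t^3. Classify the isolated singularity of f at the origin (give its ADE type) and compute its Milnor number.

Type E7, Milnor number mu = 7.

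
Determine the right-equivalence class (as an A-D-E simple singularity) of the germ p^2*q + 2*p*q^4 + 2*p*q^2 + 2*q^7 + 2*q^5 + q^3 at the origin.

The Hessian of f at 0 has rank 0. Corank 2; j^3 = q*(p + q)^2 has shape L^2 M (L != M), so D-series; mu = 8 gives D_8.

D_{8}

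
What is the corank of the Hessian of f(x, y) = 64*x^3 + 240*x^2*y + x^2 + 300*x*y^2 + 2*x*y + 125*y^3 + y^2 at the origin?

The Hessian at 0 is [[2, 2], [2, 2]] of rank 1; hence corank 1.

1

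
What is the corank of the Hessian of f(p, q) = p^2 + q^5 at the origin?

1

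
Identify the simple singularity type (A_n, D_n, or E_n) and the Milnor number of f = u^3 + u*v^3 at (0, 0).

Type E7, Milnor number mu = 7.

The Hessian of f at 0 has rank 0. Corank 2; j^3 = u^3 is a perfect cube, so E-series; the 4-jet and mu = 7 give E_7.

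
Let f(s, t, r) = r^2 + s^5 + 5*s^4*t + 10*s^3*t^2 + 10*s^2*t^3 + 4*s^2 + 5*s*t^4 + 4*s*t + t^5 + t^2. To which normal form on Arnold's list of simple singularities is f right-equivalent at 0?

The Hessian of f at 0 has rank 2. Corank 1: A-series; mu = 4 gives A_4.

A4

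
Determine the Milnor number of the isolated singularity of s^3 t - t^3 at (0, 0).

The Hessian of f at 0 has rank 0. Corank 2; j^3 = -t^3 is a perfect cube, so E-series; the 4-jet and mu = 7 give E_7.

7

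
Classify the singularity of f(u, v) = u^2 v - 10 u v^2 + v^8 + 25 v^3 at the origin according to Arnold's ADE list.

The Hessian of f at 0 is [[0, 0], [0, 0]] with rank 0, so corank 2. A Groebner basis of the Jacobian ideal J(f) in C{u,v} is {u^2/8 + v^7 - 25*v^2/8, u^3 - 125*v^3, u*v - 5*v^2}; counting standard monomials gives mu = 9. Corank 2; j^3 = v*(u - 5*v)^2 has shape L^2 M (L != M), so D-series; mu = 9 gives D_9.

D9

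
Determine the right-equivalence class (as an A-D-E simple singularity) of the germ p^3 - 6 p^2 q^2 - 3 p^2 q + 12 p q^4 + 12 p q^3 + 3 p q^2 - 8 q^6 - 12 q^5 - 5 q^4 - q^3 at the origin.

E_6

The Hessian of f at 0 is [[0, 0], [0, 0]] with rank 0, so corank 2. A Groebner basis of the Jacobian ideal J(f) in C{p,q} is {p^3 - 3*p^2/4 + 3*p*q/2 - 3*q^2/4, p^2*q - p^2/2 + p*q - q^2/2, -p^2/4 + p*q^2 + p*q/2 - q^2/4, q^3}; counting standard monomials gives mu = 6. Corank 2; j^3 = (p - q)^3 is a perfect cube, so E-series; the 4-jet and mu = 6 give E_6.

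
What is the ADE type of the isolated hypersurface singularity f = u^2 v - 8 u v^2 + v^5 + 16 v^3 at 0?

D_{6}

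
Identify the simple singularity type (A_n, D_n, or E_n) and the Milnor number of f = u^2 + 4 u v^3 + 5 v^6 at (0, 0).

Type A5, Milnor number mu = 5.

The Hessian of f at 0 is [[2, 0], [0, 0]] with rank 1, so corank 1. A Groebner basis of the Jacobian ideal J(f) in C{u,v} is {u*v^2, u/2 + v^3, u^2}; counting standard monomials gives mu = 5. Corank 1: A-series; mu = 5 gives A_5.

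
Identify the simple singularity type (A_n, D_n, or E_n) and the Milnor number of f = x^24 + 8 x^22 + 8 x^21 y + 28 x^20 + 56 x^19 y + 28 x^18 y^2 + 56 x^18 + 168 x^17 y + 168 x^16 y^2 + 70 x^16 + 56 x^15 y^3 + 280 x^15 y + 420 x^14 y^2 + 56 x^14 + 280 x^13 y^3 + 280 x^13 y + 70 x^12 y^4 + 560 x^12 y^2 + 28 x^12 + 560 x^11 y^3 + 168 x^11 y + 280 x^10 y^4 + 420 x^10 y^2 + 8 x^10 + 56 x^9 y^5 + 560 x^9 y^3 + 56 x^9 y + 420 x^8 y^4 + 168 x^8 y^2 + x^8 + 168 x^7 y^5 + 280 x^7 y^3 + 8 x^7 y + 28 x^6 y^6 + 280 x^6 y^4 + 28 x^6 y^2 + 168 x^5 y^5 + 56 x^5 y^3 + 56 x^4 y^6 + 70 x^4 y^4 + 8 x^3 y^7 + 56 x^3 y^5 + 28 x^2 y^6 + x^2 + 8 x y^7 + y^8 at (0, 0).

The Hessian of f at 0 is [[2, 0], [0, 0]] with rank 1, so corank 1. A Groebner basis of the Jacobian ideal J(f) in C{x,y} is {y^7, x}; counting standard monomials gives mu = 7. Corank 1: A-series; mu = 7 gives A_7.

Type A7, Milnor number mu = 7.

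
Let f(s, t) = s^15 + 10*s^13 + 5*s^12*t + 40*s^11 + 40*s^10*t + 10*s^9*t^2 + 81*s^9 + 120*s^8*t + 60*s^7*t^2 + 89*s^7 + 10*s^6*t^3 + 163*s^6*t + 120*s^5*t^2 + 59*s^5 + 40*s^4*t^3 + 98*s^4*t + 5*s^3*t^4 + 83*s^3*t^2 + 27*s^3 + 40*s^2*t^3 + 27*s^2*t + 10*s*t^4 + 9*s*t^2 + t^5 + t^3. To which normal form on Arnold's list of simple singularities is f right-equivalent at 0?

E_8

The Hessian of f at 0 has rank 0. Corank 2; j^3 = (3*s + t)^3 is a perfect cube, so E-series; the 5-jet and mu = 8 give E_8.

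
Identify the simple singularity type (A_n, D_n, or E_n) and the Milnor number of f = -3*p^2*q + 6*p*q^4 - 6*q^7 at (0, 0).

Type D_8, Milnor number mu = 8.

The Hessian of f at 0 has rank 0. Corank 2; j^3 = -3*p^2*q has shape L^2 M (L != M), so D-series; mu = 8 gives D_8.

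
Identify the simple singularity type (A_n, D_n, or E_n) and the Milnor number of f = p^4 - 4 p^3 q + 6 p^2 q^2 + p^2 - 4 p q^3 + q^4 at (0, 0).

Type A_3, Milnor number mu = 3.

The Hessian of f at 0 is [[2, 0], [0, 0]] with rank 1, so corank 1. A Groebner basis of the Jacobian ideal J(f) in C{p,q} is {q^3, p}; counting standard monomials gives mu = 3. Corank 1: A-series; mu = 3 gives A_3.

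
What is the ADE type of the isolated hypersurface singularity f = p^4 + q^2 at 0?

A3

The Hessian of f at 0 has rank 1. Corank 1: A-series; mu = 3 gives A_3.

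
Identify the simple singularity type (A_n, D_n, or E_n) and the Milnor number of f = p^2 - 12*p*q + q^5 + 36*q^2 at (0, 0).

The Hessian of f at 0 has rank 1. Corank 1: A-series; mu = 4 gives A_4.

Type A4, Milnor number mu = 4.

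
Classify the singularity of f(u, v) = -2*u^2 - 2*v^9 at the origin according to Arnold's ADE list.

The Hessian of f at 0 has rank 1. Corank 1: A-series; mu = 8 gives A_8.

A8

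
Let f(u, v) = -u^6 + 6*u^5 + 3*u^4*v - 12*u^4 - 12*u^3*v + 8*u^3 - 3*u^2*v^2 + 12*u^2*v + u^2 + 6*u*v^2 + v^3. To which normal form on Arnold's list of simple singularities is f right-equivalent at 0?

The Hessian of f at 0 has rank 1. Corank 1: A-series; mu = 2 gives A_2.

A_2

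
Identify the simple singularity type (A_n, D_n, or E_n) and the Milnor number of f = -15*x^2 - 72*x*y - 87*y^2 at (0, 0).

The Hessian of f at 0 has rank 2. Corank 0: nondegenerate Morse point, so A_1.

Type A1, Milnor number mu = 1.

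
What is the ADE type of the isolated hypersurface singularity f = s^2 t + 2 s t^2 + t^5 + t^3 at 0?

The Hessian of f at 0 is [[0, 0], [0, 0]] with rank 0, so corank 2. A Groebner basis of the Jacobian ideal J(f) in C{s,t} is {s^2/5 + t^4 - t^2/5, s^3 + t^3, s*t + t^2}; counting standard monomials gives mu = 6. Corank 2; j^3 = t*(s + t)^2 has shape L^2 M (L != M), so D-series; mu = 6 gives D_6.

D_{6}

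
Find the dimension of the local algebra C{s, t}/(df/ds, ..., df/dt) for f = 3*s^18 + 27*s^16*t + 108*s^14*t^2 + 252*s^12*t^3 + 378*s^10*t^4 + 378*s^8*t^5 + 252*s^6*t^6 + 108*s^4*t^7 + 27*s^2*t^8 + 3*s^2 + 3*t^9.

8

The Hessian of f at 0 is [[6, 0], [0, 0]] with rank 1, so corank 1. A Groebner basis of the Jacobian ideal J(f) in C{s,t} is {t^8, s}; counting standard monomials gives mu = 8. Corank 1: A-series; mu = 8 gives A_8.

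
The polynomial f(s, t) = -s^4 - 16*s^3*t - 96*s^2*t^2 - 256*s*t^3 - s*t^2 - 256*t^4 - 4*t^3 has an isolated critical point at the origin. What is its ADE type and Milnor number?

Type D5, Milnor number mu = 5.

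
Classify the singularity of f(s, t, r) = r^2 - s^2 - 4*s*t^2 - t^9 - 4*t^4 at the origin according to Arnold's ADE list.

The Hessian of f at 0 has rank 2. Corank 1: A-series; mu = 8 gives A_8.

A8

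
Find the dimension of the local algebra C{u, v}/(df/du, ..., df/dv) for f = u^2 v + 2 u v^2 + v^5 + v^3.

The Hessian of f at 0 has rank 0. Corank 2; j^3 = v*(u + v)^2 has shape L^2 M (L != M), so D-series; mu = 6 gives D_6.

6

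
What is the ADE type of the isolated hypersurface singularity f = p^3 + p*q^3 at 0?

E7

The Hessian of f at 0 has rank 0. Corank 2; j^3 = p^3 is a perfect cube, so E-series; the 4-jet and mu = 7 give E_7.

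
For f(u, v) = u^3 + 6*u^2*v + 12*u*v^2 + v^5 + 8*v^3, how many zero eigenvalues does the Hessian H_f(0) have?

2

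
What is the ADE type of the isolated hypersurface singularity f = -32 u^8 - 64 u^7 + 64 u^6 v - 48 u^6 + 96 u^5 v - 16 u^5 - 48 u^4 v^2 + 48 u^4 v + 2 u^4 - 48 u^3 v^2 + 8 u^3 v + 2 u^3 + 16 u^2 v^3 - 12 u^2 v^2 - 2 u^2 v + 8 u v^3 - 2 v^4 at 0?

D_5

The Hessian of f at 0 has rank 0. Corank 2; j^3 = 2*u^2*(u - v) has shape L^2 M (L != M), so D-series; mu = 5 gives D_5.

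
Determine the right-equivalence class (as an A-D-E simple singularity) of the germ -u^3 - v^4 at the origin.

E6

The Hessian of f at 0 is [[0, 0], [0, 0]] with rank 0, so corank 2. A Groebner basis of the Jacobian ideal J(f) in C{u,v} is {v^3, u^2}; counting standard monomials gives mu = 6. Corank 2; j^3 = -u^3 is a perfect cube, so E-series; the 4-jet and mu = 6 give E_6.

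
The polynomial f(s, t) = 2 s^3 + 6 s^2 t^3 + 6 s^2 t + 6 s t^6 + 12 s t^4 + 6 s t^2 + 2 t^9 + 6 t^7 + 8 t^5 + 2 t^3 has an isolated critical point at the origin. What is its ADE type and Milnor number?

The Hessian of f at 0 has rank 0. Corank 2; j^3 = 2*(s + t)^3 is a perfect cube, so E-series; the 5-jet and mu = 8 give E_8.

Type E8, Milnor number mu = 8.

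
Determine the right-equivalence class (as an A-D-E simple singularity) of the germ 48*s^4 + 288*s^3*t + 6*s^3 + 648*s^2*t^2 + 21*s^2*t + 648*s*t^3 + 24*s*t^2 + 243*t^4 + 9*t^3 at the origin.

D5

The Hessian of f at 0 has rank 0. Corank 2; j^3 = 3*(s + t)^2*(2*s + 3*t) has shape L^2 M (L != M), so D-series; mu = 5 gives D_5.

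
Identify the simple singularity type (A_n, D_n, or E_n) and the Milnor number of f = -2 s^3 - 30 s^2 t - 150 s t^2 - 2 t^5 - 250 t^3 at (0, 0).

The Hessian of f at 0 has rank 0. Corank 2; j^3 = -2*(s + 5*t)^3 is a perfect cube, so E-series; the 5-jet and mu = 8 give E_8.

Type E_8, Milnor number mu = 8.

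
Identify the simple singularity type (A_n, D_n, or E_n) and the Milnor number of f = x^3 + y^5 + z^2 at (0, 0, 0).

The Hessian of f at 0 has rank 1. Corank 2; j^3 = x^3 is a perfect cube, so E-series; the 5-jet and mu = 8 give E_8.

Type E_8, Milnor number mu = 8.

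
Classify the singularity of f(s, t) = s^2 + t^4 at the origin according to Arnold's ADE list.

A_3

The Hessian of f at 0 has rank 1. Corank 1: A-series; mu = 3 gives A_3.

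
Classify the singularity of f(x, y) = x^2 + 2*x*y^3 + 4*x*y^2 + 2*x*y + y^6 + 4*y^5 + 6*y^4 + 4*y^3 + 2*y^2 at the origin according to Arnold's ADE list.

A_{1}

The Hessian of f at 0 has rank 2. Corank 0: nondegenerate Morse point, so A_1.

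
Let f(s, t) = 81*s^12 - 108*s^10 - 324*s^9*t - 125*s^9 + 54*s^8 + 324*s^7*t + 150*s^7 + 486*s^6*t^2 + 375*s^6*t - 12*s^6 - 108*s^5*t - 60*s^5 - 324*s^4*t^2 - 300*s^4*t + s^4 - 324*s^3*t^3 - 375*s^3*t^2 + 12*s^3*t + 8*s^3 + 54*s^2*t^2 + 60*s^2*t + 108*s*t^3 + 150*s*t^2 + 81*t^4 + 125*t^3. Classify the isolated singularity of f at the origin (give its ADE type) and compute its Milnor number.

The Hessian of f at 0 has rank 0. Corank 2; j^3 = (2*s + 5*t)^3 is a perfect cube, so E-series; the 4-jet and mu = 6 give E_6.

Type E6, Milnor number mu = 6.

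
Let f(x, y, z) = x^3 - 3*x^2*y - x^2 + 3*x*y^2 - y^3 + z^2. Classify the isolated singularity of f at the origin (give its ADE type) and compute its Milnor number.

Type A2, Milnor number mu = 2.

The Hessian of f at 0 has rank 2. Corank 1: A-series; mu = 2 gives A_2.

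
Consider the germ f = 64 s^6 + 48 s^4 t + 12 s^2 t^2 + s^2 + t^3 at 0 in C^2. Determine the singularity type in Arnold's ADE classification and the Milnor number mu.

The Hessian of f at 0 is [[2, 0], [0, 0]] with rank 1, so corank 1. A Groebner basis of the Jacobian ideal J(f) in C{s,t} is {t^2, s}; counting standard monomials gives mu = 2. Corank 1: A-series; mu = 2 gives A_2.

Type A_{2}, Milnor number mu = 2.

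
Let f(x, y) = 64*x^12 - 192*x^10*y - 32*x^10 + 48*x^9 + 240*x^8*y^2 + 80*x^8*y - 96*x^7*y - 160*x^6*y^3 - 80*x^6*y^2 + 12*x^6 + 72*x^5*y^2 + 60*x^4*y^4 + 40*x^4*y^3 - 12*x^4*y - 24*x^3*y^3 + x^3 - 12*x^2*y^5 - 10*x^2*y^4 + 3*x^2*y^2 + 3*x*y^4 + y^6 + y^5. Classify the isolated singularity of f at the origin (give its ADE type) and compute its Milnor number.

The Hessian of f at 0 is [[0, 0], [0, 0]] with rank 0, so corank 2. A Groebner basis of the Jacobian ideal J(f) in C{x,y} is {y^4, x^3, x^2/2 + x*y^2}; counting standard monomials gives mu = 8. Corank 2; j^3 = x^3 is a perfect cube, so E-series; the 5-jet and mu = 8 give E_8.

Type E_{8}, Milnor number mu = 8.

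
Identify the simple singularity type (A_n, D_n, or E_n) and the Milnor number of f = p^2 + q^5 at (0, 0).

Type A_4, Milnor number mu = 4.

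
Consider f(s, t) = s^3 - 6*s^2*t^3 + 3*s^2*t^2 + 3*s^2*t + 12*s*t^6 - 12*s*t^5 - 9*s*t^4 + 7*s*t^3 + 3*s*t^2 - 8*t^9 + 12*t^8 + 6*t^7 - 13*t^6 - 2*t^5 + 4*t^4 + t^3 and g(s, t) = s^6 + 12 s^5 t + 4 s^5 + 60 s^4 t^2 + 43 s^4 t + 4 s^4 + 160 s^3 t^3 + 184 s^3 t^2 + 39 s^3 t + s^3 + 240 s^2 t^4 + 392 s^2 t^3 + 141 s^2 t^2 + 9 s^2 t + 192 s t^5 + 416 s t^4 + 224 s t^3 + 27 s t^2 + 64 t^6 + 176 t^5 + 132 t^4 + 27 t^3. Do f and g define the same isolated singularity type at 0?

The Hessian of f at 0 has rank 0. Corank 2; j^3 = (s + t)^3 is a perfect cube, so E-series; the 4-jet and mu = 7 give E_7. The Hessian of g at 0 has rank 0. Corank 2; j^3 = (s + 3*t)^3 is a perfect cube, so E-series; the 4-jet and mu = 7 give E_7. Both have type E_7, hence right-equivalent.

Yes.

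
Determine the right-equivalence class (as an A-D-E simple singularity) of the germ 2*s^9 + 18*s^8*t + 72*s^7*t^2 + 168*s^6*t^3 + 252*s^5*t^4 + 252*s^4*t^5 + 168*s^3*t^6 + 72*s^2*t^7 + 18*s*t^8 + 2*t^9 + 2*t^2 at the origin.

A_8

The Hessian of f at 0 is [[0, 0], [0, 4]] with rank 1, so corank 1. A Groebner basis of the Jacobian ideal J(f) in C{s,t} is {s^8, t}; counting standard monomials gives mu = 8. Corank 1: A-series; mu = 8 gives A_8.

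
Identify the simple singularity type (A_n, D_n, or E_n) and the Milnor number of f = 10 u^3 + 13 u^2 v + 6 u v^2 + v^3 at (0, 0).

Type D_{4}, Milnor number mu = 4.

The Hessian of f at 0 is [[0, 0], [0, 0]] with rank 0, so corank 2. A Groebner basis of the Jacobian ideal J(f) in C{u,v} is {v^3, u^2 - 3*v^2/11, u*v + 6*v^2/11}; counting standard monomials gives mu = 4. Corank 2; j^3 = (2*u + v)*(5*u^2 + 4*u*v + v^2) splits into three distinct lines over C (the quadratic factor has nonzero discriminant), so D_4.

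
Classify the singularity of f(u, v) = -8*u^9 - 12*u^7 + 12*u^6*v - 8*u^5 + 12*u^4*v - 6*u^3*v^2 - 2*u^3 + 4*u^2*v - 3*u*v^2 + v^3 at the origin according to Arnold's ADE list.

D_{4}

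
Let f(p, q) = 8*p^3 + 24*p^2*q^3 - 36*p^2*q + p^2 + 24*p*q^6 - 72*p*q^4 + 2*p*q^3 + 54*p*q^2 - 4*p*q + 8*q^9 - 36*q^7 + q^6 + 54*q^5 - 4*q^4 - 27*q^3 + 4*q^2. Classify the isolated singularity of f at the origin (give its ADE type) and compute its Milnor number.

The Hessian of f at 0 has rank 1. Corank 1: A-series; mu = 2 gives A_2.

Type A_2, Milnor number mu = 2.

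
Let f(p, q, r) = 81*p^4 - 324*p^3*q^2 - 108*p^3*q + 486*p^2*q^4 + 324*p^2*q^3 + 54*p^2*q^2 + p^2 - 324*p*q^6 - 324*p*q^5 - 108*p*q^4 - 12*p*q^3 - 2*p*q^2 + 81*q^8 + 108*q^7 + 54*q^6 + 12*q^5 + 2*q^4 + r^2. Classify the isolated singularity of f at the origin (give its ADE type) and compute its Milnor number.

Type A_{3}, Milnor number mu = 3.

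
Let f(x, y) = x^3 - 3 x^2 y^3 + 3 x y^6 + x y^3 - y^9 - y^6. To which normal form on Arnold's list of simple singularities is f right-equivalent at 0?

E_7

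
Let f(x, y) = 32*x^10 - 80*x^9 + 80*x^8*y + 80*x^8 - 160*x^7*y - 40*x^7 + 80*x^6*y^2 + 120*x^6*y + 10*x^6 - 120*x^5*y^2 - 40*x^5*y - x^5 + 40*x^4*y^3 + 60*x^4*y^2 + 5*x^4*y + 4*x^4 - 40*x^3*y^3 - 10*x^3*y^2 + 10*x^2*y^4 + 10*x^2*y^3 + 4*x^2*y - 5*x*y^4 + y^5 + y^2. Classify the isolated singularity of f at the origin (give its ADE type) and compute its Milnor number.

Type A4, Milnor number mu = 4.

The Hessian of f at 0 has rank 1. Corank 1: A-series; mu = 4 gives A_4.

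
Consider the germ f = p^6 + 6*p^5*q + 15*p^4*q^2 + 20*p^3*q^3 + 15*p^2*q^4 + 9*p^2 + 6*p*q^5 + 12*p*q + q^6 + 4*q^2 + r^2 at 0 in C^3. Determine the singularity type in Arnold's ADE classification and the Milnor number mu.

Type A_5, Milnor number mu = 5.

The Hessian of f at 0 has rank 2. Corank 1: A-series; mu = 5 gives A_5.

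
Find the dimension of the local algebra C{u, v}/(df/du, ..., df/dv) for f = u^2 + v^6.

The Hessian of f at 0 is [[2, 0], [0, 0]] with rank 1, so corank 1. A Groebner basis of the Jacobian ideal J(f) in C{u,v} is {v^5, u}; counting standard monomials gives mu = 5. Corank 1: A-series; mu = 5 gives A_5.

5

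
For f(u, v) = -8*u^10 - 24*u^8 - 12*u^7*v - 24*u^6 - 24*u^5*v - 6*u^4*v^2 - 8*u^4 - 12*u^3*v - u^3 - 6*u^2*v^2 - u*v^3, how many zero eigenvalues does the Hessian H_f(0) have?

2

Hessian at 0 has rank 0.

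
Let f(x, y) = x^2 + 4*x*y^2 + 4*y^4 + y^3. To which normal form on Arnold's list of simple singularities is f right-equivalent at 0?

A_2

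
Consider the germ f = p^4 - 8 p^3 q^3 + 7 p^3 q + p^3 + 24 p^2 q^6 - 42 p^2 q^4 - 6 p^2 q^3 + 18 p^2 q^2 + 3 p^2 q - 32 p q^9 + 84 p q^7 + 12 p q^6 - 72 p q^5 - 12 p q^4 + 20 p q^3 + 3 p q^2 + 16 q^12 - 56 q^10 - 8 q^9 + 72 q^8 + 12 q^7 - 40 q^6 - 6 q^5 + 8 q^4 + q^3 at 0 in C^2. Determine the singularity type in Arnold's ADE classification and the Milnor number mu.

Type E7, Milnor number mu = 7.

The Hessian of f at 0 has rank 0. Corank 2; j^3 = (p + q)^3 is a perfect cube, so E-series; the 4-jet and mu = 7 give E_7.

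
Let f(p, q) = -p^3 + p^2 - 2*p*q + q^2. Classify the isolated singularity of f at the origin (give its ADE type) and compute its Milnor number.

The Hessian of f at 0 has rank 1. Corank 1: A-series; mu = 2 gives A_2.

Type A_2, Milnor number mu = 2.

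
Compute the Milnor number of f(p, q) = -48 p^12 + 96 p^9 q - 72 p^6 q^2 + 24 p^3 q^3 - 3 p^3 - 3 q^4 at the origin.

6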